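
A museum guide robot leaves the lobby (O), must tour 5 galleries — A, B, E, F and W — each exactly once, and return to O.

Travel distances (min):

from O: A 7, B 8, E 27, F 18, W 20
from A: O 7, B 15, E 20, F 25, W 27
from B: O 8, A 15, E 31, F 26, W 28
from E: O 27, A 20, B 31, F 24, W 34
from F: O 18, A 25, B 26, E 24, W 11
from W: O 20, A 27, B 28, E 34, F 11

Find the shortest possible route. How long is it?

O → A → B → E → F → W → O: 7+15+31+24+11+20 = 108
O → A → B → E → W → F → O: 7+15+31+34+11+18 = 116
O → A → B → F → E → W → O: 7+15+26+24+34+20 = 126
O → A → B → F → W → E → O: 7+15+26+11+34+27 = 120
O → A → B → W → E → F → O: 7+15+28+34+24+18 = 126
O → A → B → W → F → E → O: 7+15+28+11+24+27 = 112
O → A → E → B → F → W → O: 7+20+31+26+11+20 = 115
O → A → E → B → W → F → O: 7+20+31+28+11+18 = 115
O → A → E → F → B → W → O: 7+20+24+26+28+20 = 125
O → A → E → F → W → B → O: 7+20+24+11+28+8 = 98
O → A → E → W → B → F → O: 7+20+34+28+26+18 = 133
O → A → E → W → F → B → O: 7+20+34+11+26+8 = 106
O → A → F → B → E → W → O: 7+25+26+31+34+20 = 143
O → A → F → B → W → E → O: 7+25+26+28+34+27 = 147
… (46 more)
The minimum is 98.
One optimal route: O → A → E → F → W → B → O (or its reverse).

98 min — the shortest possible round trip.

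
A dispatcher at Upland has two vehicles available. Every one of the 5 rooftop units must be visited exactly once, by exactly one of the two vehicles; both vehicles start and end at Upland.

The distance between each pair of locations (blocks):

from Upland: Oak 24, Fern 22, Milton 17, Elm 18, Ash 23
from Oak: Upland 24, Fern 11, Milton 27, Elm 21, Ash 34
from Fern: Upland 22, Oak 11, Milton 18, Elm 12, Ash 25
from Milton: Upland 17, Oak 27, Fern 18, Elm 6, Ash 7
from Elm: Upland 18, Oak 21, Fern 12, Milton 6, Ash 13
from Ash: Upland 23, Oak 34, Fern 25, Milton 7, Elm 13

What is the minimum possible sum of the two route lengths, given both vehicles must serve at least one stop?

Try each way of splitting the stops between the two vehicles (each non-empty) and, for each split, find the best tour for each vehicle:
  {Oak} + {Fern, Milton, Elm, Ash}: 48 + 70 = 118
  {Fern} + {Oak, Milton, Elm, Ash}: 44 + 81 = 125
  {Oak, Fern} + {Milton, Elm, Ash}: 57 + 54 = 111
  {Milton} + {Oak, Fern, Elm, Ash}: 34 + 83 = 117
  {Oak, Milton} + {Fern, Elm, Ash}: 68 + 70 = 138
  {Fern, Milton} + {Oak, Elm, Ash}: 57 + 81 = 138
  … (15 splits in total)
Best: vehicle 1 Upland → Oak → Fern → Upland = 57; vehicle 2 Upland → Elm → Milton → Ash → Upland = 54; combined 111.

Minimum combined distance: 111 blocks.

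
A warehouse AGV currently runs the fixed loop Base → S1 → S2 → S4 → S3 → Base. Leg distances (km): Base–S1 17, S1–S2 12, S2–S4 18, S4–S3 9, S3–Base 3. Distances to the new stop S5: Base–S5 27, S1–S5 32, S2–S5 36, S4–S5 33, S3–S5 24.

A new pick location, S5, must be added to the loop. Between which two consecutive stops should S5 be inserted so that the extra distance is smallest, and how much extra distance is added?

Adding 42 km by placing S5 on the Base–S1 leg.

Insertion cost between consecutive stops i–j is d(i,S5) + d(S5,j) − d(i,j):
  between Base and S1: 27 + 32 − 17 = 42
  between S1 and S2: 32 + 36 − 12 = 56
  between S2 and S4: 36 + 33 − 18 = 51
  between S4 and S3: 33 + 24 − 9 = 48
  between S3 and Base: 24 + 27 − 3 = 48
Cheapest insertion is between Base and S1, adding 42.
New total = 59 + 42 = 101.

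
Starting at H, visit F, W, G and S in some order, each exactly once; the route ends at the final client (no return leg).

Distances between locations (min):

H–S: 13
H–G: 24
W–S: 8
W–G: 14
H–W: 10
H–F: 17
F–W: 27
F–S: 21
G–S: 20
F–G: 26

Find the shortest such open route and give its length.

There are 4! = 24 possible orderings.
H→F→W→G→S: 17+27+14+20 = 78
H→F→W→S→G: 17+27+8+20 = 72
H→F→G→W→S: 17+26+14+8 = 65
H→F→G→S→W: 17+26+20+8 = 71
H→F→S→W→G: 17+21+8+14 = 60
H→F→S→G→W: 17+21+20+14 = 72
H→W→F→G→S: 10+27+26+20 = 83
H→W→F→S→G: 10+27+21+20 = 78
H→W→G→F→S: 10+14+26+21 = 71
H→W→G→S→F: 10+14+20+21 = 65
H→W→S→F→G: 10+8+21+26 = 65
H→W→S→G→F: 10+8+20+26 = 64
H→G→F→W→S: 24+26+27+8 = 85
H→G→F→S→W: 24+26+21+8 = 79
… (10 more)
The minimum is 60.
One shortest path: H → F → S → W → G.

Minimum one-way distance = 60 min.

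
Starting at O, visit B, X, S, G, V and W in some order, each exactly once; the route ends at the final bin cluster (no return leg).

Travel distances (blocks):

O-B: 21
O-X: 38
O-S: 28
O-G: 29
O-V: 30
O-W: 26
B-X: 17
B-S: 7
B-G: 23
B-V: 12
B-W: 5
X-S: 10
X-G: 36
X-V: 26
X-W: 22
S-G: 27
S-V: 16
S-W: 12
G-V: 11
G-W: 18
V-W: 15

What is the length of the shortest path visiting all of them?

There are 6! = 720 possible orderings.
O → B → X → S → G → V → W: 21+17+10+27+11+15 = 101
O → B → X → S → G → W → V: 21+17+10+27+18+15 = 108
O → B → X → S → V → G → W: 21+17+10+16+11+18 = 93
O → B → X → S → V → W → G: 21+17+10+16+15+18 = 97
O → B → X → S → W → G → V: 21+17+10+12+18+11 = 89
O → B → X → S → W → V → G: 21+17+10+12+15+11 = 86
O → B → X → G → S → V → W: 21+17+36+27+16+15 = 132
O → B → X → G → S → W → V: 21+17+36+27+12+15 = 128
… (712 more)
O → G → V → W → B → S → X: 29+11+15+5+7+10 = 77  ← best
The minimum is 77.
One shortest path: O → G → V → W → B → S → X.

Minimum one-way distance = 77 blocks.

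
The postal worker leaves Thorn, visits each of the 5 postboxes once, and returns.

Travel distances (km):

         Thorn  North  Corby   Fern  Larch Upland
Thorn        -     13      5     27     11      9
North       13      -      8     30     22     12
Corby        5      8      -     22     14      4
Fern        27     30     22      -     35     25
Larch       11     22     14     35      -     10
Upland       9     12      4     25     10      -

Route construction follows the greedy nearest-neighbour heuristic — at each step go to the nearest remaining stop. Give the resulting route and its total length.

From Thorn: distances to unvisited — Corby=5, Upland=9, Larch=11, North=13, Fern=27. Nearest is Corby (5).
From Corby: distances to unvisited — Upland=4, North=8, Larch=14, Fern=22. Nearest is Upland (4).
From Upland: distances to unvisited — Larch=10, North=12, Fern=25. Nearest is Larch (10).
From Larch: distances to unvisited — North=22, Fern=35. Nearest is North (22).
From North: distances to unvisited — Fern=30. Nearest is Fern (30).
Return Fern→Thorn: 27.
Total = 5 + 4 + 10 + 22 + 30 + 27 = 98.

Total distance 98 km via the nearest-neighbour route Thorn → Corby → Upland → Larch → North → Fern → Thorn.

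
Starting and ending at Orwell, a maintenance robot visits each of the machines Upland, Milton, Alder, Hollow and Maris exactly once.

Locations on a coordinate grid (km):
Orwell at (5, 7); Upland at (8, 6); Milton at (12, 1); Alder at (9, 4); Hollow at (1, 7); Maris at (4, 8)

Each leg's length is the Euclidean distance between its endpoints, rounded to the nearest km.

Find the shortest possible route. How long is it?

There are 60 distinct closed tours to check (reversals are equivalent).
Orwell-Upland-Milton-Alder-Hollow-Maris-Orwell: 3+6+4+9+3+1 = 26
Orwell-Upland-Milton-Alder-Maris-Hollow-Orwell: 3+6+4+6+3+4 = 26
Orwell-Upland-Milton-Hollow-Alder-Maris-Orwell: 3+6+13+9+6+1 = 38
Orwell-Upland-Milton-Hollow-Maris-Alder-Orwell: 3+6+13+3+6+5 = 36
Orwell-Upland-Milton-Maris-Alder-Hollow-Orwell: 3+6+11+6+9+4 = 39
Orwell-Upland-Milton-Maris-Hollow-Alder-Orwell: 3+6+11+3+9+5 = 37
Orwell-Upland-Alder-Milton-Hollow-Maris-Orwell: 3+2+4+13+3+1 = 26
Orwell-Upland-Alder-Milton-Maris-Hollow-Orwell: 3+2+4+11+3+4 = 27
Orwell-Upland-Alder-Hollow-Milton-Maris-Orwell: 3+2+9+13+11+1 = 39
Orwell-Upland-Alder-Hollow-Maris-Milton-Orwell: 3+2+9+3+11+9 = 37
Orwell-Upland-Alder-Maris-Milton-Hollow-Orwell: 3+2+6+11+13+4 = 39
Orwell-Upland-Alder-Maris-Hollow-Milton-Orwell: 3+2+6+3+13+9 = 36
Orwell-Upland-Hollow-Milton-Alder-Maris-Orwell: 3+7+13+4+6+1 = 34
Orwell-Upland-Hollow-Milton-Maris-Alder-Orwell: 3+7+13+11+6+5 = 45
… (46 more)
The minimum is 26.
One optimal route: Orwell → Upland → Milton → Alder → Hollow → Maris → Orwell (or its reverse).

Minimum total distance: 26 km.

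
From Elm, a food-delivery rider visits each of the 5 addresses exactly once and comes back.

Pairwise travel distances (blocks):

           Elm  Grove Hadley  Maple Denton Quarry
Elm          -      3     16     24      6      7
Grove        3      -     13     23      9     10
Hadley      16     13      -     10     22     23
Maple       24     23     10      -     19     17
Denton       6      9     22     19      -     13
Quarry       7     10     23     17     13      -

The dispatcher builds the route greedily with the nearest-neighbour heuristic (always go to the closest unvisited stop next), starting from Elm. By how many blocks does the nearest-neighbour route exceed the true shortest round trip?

Elm: Grove=3, Denton=6, Quarry=7, Hadley=16, Maple=24 ⇒ Grove
Grove: Denton=9, Quarry=10, Hadley=13, Maple=23 ⇒ Denton
Denton: Quarry=13, Maple=19, Hadley=22 ⇒ Quarry
Quarry: Maple=17, Hadley=23 ⇒ Maple
Maple: Hadley=10 ⇒ Hadley
NN route Elm → Grove → Denton → Quarry → Maple → Hadley → Elm costs 68.
Optimal: Elm → Grove → Hadley → Maple → Quarry → Denton → Elm costs 62 (by enumerating all 60 distinct tours).
Excess = 68 − 62 = 6.

The nearest-neighbour route is 6 blocks longer than optimal.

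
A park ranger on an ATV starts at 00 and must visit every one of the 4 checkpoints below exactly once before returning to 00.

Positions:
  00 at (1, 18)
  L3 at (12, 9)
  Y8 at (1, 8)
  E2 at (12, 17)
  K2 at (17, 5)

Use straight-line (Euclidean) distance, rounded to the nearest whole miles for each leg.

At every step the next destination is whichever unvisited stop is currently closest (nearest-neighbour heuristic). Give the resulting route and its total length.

00 → [Y8:10 / E2:11 / L3:14 / K2:21] → Y8 (10)
Y8 → [L3:11 / E2:14 / K2:16] → L3 (11)
L3 → [K2:6 / E2:8] → K2 (6)
K2 → [E2:13] → E2 (13)
Return E2→00: 11.
Total = 10 + 11 + 6 + 13 + 11 = 51.

Nearest-neighbour total = 51 miles; route 00 → Y8 → L3 → K2 → E2 → 00.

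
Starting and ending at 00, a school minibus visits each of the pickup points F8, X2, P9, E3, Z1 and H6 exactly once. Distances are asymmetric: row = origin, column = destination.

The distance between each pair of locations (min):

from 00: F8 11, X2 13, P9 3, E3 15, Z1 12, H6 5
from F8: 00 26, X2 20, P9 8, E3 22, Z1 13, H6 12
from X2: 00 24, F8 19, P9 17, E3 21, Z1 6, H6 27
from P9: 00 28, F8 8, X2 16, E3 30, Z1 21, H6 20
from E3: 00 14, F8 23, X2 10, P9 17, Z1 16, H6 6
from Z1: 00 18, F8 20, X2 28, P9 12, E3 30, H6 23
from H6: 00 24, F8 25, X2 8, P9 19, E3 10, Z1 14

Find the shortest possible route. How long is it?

00 - F8 - X2 - P9 - E3 - Z1 - H6 - 00: 11+20+17+30+16+23+24 = 141
00 - F8 - X2 - P9 - E3 - H6 - Z1 - 00: 11+20+17+30+6+14+18 = 116
00 - F8 - X2 - P9 - Z1 - E3 - H6 - 00: 11+20+17+21+30+6+24 = 129
00 - F8 - X2 - P9 - Z1 - H6 - E3 - 00: 11+20+17+21+23+10+14 = 116
00 - F8 - X2 - P9 - H6 - E3 - Z1 - 00: 11+20+17+20+10+16+18 = 112
00 - F8 - X2 - P9 - H6 - Z1 - E3 - 00: 11+20+17+20+14+30+14 = 126
00 - F8 - X2 - E3 - P9 - Z1 - H6 - 00: 11+20+21+17+21+23+24 = 137
00 - F8 - X2 - E3 - P9 - H6 - Z1 - 00: 11+20+21+17+20+14+18 = 121
… (712 more)
00 - P9 - F8 - H6 - E3 - X2 - Z1 - 00: 3+8+12+10+10+6+18 = 67  ← best
The minimum is 67.
One optimal route: 00 → P9 → F8 → H6 → E3 → X2 → Z1 → 00.

67 min — the shortest possible round trip.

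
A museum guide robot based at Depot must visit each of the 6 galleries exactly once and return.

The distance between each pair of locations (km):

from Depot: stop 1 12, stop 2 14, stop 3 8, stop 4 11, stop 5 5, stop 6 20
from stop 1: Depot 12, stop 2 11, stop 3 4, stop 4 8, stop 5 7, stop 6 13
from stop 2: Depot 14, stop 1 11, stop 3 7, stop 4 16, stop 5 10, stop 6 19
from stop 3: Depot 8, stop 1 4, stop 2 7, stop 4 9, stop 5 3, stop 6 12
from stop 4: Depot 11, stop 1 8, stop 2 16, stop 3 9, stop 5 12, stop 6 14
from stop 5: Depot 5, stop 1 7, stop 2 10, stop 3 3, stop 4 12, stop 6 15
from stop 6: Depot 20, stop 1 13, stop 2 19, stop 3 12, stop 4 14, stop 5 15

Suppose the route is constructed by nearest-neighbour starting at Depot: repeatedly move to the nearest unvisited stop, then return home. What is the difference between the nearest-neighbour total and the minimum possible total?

Depot: stop 5=5, stop 3=8, stop 4=11, stop 1=12, stop 2=14, stop 6=20 ⇒ stop 5
stop 5: stop 3=3, stop 1=7, stop 2=10, stop 4=12, stop 6=15 ⇒ stop 3
stop 3: stop 1=4, stop 2=7, stop 4=9, stop 6=12 ⇒ stop 1
stop 1: stop 4=8, stop 2=11, stop 6=13 ⇒ stop 4
stop 4: stop 6=14, stop 2=16 ⇒ stop 6
stop 6: stop 2=19 ⇒ stop 2
NN route Depot → stop 5 → stop 3 → stop 1 → stop 4 → stop 6 → stop 2 → Depot costs 67.
Optimal: Depot → stop 4 → stop 6 → stop 1 → stop 2 → stop 3 → stop 5 → Depot costs 64 (by enumerating all 360 distinct tours).
Excess = 67 − 64 = 3.

The nearest-neighbour route is 3 km longer than optimal.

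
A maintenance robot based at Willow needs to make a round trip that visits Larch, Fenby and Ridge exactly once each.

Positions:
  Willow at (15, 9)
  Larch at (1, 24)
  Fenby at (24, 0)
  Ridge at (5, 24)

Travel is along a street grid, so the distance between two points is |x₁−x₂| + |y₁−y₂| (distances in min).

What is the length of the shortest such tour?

With 3 stops there are 3!/2 = 3 distinct round trips (a route and its reverse cost the same).
Willow - Larch - Fenby - Ridge - Willow: 29+47+43+25 = 144
Willow - Larch - Ridge - Fenby - Willow: 29+4+43+18 = 94
Willow - Fenby - Larch - Ridge - Willow: 18+47+4+25 = 94
The minimum is 94.
One optimal route: Willow → Larch → Ridge → Fenby → Willow (or its reverse).

Minimum total distance: 94 min.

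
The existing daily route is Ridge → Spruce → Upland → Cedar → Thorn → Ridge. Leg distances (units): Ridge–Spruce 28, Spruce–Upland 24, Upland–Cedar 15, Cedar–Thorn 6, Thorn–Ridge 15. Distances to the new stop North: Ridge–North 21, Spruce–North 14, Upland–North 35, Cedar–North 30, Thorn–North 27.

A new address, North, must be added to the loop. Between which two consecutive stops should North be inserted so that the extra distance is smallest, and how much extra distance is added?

Adding 7 by placing North on the Ridge–Spruce leg.

Insertion cost between consecutive stops i–j is d(i,North) + d(North,j) − d(i,j):
  between Ridge and Spruce: 21 + 14 − 28 = 7
  between Spruce and Upland: 14 + 35 − 24 = 25
  between Upland and Cedar: 35 + 30 − 15 = 50
  between Cedar and Thorn: 30 + 27 − 6 = 51
  between Thorn and Ridge: 27 + 21 − 15 = 33
Cheapest insertion is between Ridge and Spruce, adding 7.
New total = 88 + 7 = 95.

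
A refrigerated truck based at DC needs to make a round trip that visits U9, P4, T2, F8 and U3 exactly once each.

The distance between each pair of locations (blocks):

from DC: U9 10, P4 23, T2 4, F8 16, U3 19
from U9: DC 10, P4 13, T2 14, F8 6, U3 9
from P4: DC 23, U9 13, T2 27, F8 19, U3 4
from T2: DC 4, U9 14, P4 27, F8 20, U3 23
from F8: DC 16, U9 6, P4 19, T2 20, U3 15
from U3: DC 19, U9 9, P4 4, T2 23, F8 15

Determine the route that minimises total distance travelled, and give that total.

With 5 stops there are 5!/2 = 60 distinct round trips (a route and its reverse cost the same).
DC-U9-P4-T2-F8-U3-DC: 10+13+27+20+15+19 = 104
DC-U9-P4-T2-U3-F8-DC: 10+13+27+23+15+16 = 104
DC-U9-P4-F8-T2-U3-DC: 10+13+19+20+23+19 = 104
DC-U9-P4-F8-U3-T2-DC: 10+13+19+15+23+4 = 84
DC-U9-P4-U3-T2-F8-DC: 10+13+4+23+20+16 = 86
DC-U9-P4-U3-F8-T2-DC: 10+13+4+15+20+4 = 66
DC-U9-T2-P4-F8-U3-DC: 10+14+27+19+15+19 = 104
DC-U9-T2-P4-U3-F8-DC: 10+14+27+4+15+16 = 86
DC-U9-T2-F8-P4-U3-DC: 10+14+20+19+4+19 = 86
DC-U9-T2-F8-U3-P4-DC: 10+14+20+15+4+23 = 86
DC-U9-T2-U3-P4-F8-DC: 10+14+23+4+19+16 = 86
DC-U9-T2-U3-F8-P4-DC: 10+14+23+15+19+23 = 104
DC-U9-F8-P4-T2-U3-DC: 10+6+19+27+23+19 = 104
DC-U9-F8-P4-U3-T2-DC: 10+6+19+4+23+4 = 66
… (46 more)
The minimum is 66.
One optimal route: DC → U9 → P4 → U3 → F8 → T2 → DC (or its reverse).

Minimum total distance: 66 blocks.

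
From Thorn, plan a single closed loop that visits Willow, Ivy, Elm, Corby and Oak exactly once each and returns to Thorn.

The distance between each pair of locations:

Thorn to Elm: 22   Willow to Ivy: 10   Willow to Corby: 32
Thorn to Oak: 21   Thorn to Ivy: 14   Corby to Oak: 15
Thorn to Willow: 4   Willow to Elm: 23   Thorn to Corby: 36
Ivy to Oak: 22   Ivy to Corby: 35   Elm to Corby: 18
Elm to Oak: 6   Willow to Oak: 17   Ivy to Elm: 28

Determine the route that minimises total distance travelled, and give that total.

There are 60 distinct closed tours to check (reversals are equivalent).
Thorn→Willow→Ivy→Elm→Corby→Oak→Thorn: 4+10+28+18+15+21 = 96
Thorn→Willow→Ivy→Elm→Oak→Corby→Thorn: 4+10+28+6+15+36 = 99
Thorn→Willow→Ivy→Corby→Elm→Oak→Thorn: 4+10+35+18+6+21 = 94
Thorn→Willow→Ivy→Corby→Oak→Elm→Thorn: 4+10+35+15+6+22 = 92
Thorn→Willow→Ivy→Oak→Elm→Corby→Thorn: 4+10+22+6+18+36 = 96
Thorn→Willow→Ivy→Oak→Corby→Elm→Thorn: 4+10+22+15+18+22 = 91
Thorn→Willow→Elm→Ivy→Corby→Oak→Thorn: 4+23+28+35+15+21 = 126
Thorn→Willow→Elm→Ivy→Oak→Corby→Thorn: 4+23+28+22+15+36 = 128
Thorn→Willow→Elm→Corby→Ivy→Oak→Thorn: 4+23+18+35+22+21 = 123
Thorn→Willow→Elm→Corby→Oak→Ivy→Thorn: 4+23+18+15+22+14 = 96
Thorn→Willow→Elm→Oak→Ivy→Corby→Thorn: 4+23+6+22+35+36 = 126
Thorn→Willow→Elm→Oak→Corby→Ivy→Thorn: 4+23+6+15+35+14 = 97
Thorn→Willow→Corby→Ivy→Elm→Oak→Thorn: 4+32+35+28+6+21 = 126
Thorn→Willow→Corby→Ivy→Oak→Elm→Thorn: 4+32+35+22+6+22 = 121
… (46 more)
The minimum is 91.
One optimal route: Thorn → Willow → Ivy → Oak → Corby → Elm → Thorn (or its reverse).

91 — the shortest possible round trip.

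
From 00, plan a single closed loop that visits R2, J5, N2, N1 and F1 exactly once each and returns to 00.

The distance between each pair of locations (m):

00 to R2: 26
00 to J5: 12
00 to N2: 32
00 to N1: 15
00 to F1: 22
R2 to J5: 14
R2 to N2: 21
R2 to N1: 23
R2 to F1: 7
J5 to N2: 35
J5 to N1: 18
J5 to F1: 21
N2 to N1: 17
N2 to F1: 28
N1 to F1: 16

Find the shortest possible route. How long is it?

Shortest round trip = 93 m.

With 5 stops there are 5!/2 = 60 distinct round trips (a route and its reverse cost the same).
00 → R2 → J5 → N2 → N1 → F1 → 00: 26+14+35+17+16+22 = 130
00 → R2 → J5 → N2 → F1 → N1 → 00: 26+14+35+28+16+15 = 134
00 → R2 → J5 → N1 → N2 → F1 → 00: 26+14+18+17+28+22 = 125
00 → R2 → J5 → N1 → F1 → N2 → 00: 26+14+18+16+28+32 = 134
00 → R2 → J5 → F1 → N2 → N1 → 00: 26+14+21+28+17+15 = 121
00 → R2 → J5 → F1 → N1 → N2 → 00: 26+14+21+16+17+32 = 126
00 → R2 → N2 → J5 → N1 → F1 → 00: 26+21+35+18+16+22 = 138
00 → R2 → N2 → J5 → F1 → N1 → 00: 26+21+35+21+16+15 = 134
00 → R2 → N2 → N1 → J5 → F1 → 00: 26+21+17+18+21+22 = 125
00 → R2 → N2 → N1 → F1 → J5 → 00: 26+21+17+16+21+12 = 113
00 → R2 → N2 → F1 → J5 → N1 → 00: 26+21+28+21+18+15 = 129
00 → R2 → N2 → F1 → N1 → J5 → 00: 26+21+28+16+18+12 = 121
00 → R2 → N1 → J5 → N2 → F1 → 00: 26+23+18+35+28+22 = 152
00 → R2 → N1 → J5 → F1 → N2 → 00: 26+23+18+21+28+32 = 148
… (46 more)
00 → J5 → R2 → F1 → N2 → N1 → 00: 12+14+7+28+17+15 = 93  ← best
The minimum is 93.
One optimal route: 00 → J5 → R2 → F1 → N2 → N1 → 00 (or its reverse).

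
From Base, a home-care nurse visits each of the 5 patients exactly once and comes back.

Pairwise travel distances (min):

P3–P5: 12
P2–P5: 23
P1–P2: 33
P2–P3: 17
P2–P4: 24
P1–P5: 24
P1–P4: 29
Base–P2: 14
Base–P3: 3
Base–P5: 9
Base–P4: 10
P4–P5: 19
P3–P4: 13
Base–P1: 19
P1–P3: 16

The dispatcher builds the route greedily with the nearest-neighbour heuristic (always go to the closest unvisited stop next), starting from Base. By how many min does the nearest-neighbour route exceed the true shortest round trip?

10 min longer than the optimal tour.

From Base: P3=3, P5=9, P4=10, P2=14, P1=19 → choose P3 (3).
From P3: P5=12, P4=13, P1=16, P2=17 → choose P5 (12).
From P5: P4=19, P2=23, P1=24 → choose P4 (19).
From P4: P2=24, P1=29 → choose P2 (24).
From P2: P1=33 → choose P1 (33).
NN route Base → P3 → P5 → P4 → P2 → P1 → Base costs 110.
Optimal: Base → P2 → P3 → P1 → P5 → P4 → Base costs 100 (by enumerating all 60 distinct tours).
Excess = 110 − 100 = 10.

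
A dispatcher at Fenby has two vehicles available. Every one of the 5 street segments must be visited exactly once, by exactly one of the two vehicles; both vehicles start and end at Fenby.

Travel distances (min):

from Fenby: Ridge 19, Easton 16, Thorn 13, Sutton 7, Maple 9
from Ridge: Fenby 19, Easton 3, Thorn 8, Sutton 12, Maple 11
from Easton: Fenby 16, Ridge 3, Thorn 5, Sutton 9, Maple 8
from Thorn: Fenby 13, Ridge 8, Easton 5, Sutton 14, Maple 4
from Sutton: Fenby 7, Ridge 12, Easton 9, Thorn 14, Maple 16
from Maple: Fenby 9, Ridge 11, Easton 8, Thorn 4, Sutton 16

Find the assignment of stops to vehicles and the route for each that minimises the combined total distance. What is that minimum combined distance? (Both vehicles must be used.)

There are 2^4 − 1 = 15 ways to divide the 5 stops into two non-empty groups. For each, the best each vehicle can do is its own shortest tour through its group:
  {Ridge} + {Easton, Thorn, Sutton, Maple}: 38 + 34 = 72
  {Easton} + {Ridge, Thorn, Sutton, Maple}: 32 + 40 = 72
  {Ridge, Easton} + {Thorn, Sutton, Maple}: 38 + 34 = 72
  {Thorn} + {Ridge, Easton, Sutton, Maple}: 26 + 39 = 65
  {Ridge, Thorn} + {Easton, Sutton, Maple}: 40 + 33 = 73
  {Easton, Thorn} + {Ridge, Sutton, Maple}: 34 + 39 = 73
  … (15 splits in total)
  {Sutton} + {Ridge, Easton, Thorn, Maple}: 14 + 40 = 54  ← best
Best: vehicle 1 Fenby → Sutton → Fenby = 14; vehicle 2 Fenby → Ridge → Easton → Thorn → Maple → Fenby = 40; combined 54.

54 min — the smallest possible combined total.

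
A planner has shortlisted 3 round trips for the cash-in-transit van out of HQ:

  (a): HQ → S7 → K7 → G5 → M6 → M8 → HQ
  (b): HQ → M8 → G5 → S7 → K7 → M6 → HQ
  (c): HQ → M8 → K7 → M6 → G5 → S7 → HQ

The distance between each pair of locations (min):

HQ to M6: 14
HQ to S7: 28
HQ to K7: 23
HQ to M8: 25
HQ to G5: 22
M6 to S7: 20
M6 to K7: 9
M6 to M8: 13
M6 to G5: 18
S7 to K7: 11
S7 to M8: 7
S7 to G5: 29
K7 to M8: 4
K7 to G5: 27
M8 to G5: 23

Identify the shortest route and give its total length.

(a): 28 + 11 + 27 + 18 + 13 + 25 = 122
(b): 25 + 23 + 29 + 11 + 9 + 14 = 111
(c): 25 + 4 + 9 + 18 + 29 + 28 = 113

111 min — (b) is the shortest.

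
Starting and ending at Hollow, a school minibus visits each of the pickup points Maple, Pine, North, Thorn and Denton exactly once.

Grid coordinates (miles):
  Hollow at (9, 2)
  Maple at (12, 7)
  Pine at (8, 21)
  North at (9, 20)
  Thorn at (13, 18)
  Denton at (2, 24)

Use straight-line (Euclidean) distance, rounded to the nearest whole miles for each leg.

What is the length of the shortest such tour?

Hollow→Maple→Pine→North→Thorn→Denton→Hollow: 6+15+1+4+13+23 = 62
Hollow→Maple→Pine→North→Denton→Thorn→Hollow: 6+15+1+8+13+16 = 59
Hollow→Maple→Pine→Thorn→North→Denton→Hollow: 6+15+6+4+8+23 = 62
Hollow→Maple→Pine→Thorn→Denton→North→Hollow: 6+15+6+13+8+18 = 66
Hollow→Maple→Pine→Denton→North→Thorn→Hollow: 6+15+7+8+4+16 = 56
Hollow→Maple→Pine→Denton→Thorn→North→Hollow: 6+15+7+13+4+18 = 63
Hollow→Maple→North→Pine→Thorn→Denton→Hollow: 6+13+1+6+13+23 = 62
Hollow→Maple→North→Pine→Denton→Thorn→Hollow: 6+13+1+7+13+16 = 56
Hollow→Maple→North→Thorn→Pine→Denton→Hollow: 6+13+4+6+7+23 = 59
Hollow→Maple→North→Thorn→Denton→Pine→Hollow: 6+13+4+13+7+19 = 62
Hollow→Maple→North→Denton→Pine→Thorn→Hollow: 6+13+8+7+6+16 = 56
Hollow→Maple→North→Denton→Thorn→Pine→Hollow: 6+13+8+13+6+19 = 65
Hollow→Maple→Thorn→Pine→North→Denton→Hollow: 6+11+6+1+8+23 = 55
Hollow→Maple→Thorn→Pine→Denton→North→Hollow: 6+11+6+7+8+18 = 56
… (46 more)
Hollow→Maple→Thorn→North→Pine→Denton→Hollow: 6+11+4+1+7+23 = 52  ← best
The minimum is 52.
One optimal route: Hollow → Maple → Thorn → North → Pine → Denton → Hollow (or its reverse).

Shortest round trip = 52 miles.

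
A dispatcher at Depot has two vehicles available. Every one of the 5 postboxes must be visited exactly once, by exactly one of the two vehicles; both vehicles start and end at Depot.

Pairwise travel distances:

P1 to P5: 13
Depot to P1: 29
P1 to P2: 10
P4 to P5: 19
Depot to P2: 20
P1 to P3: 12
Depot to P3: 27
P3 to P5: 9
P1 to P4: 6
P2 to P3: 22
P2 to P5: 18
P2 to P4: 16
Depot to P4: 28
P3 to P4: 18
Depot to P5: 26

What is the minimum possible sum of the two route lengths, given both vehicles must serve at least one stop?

Check every non-empty split of the stops between the two vehicles; for each half take its own optimal tour:
  {P1} + {P2, P3, P4, P5}: 58 + 89 = 147
  {P2} + {P1, P3, P4, P5}: 40 + 81 = 121
  {P1, P2} + {P3, P4, P5}: 59 + 81 = 140
  {P3} + {P1, P2, P4, P5}: 54 + 81 = 135
  {P1, P3} + {P2, P4, P5}: 68 + 81 = 149
  {P2, P3} + {P1, P4, P5}: 69 + 73 = 142
  … (15 splits in total)
Best: vehicle 1 Depot → P2 → Depot = 40; vehicle 2 Depot → P4 → P1 → P3 → P5 → Depot = 81; combined 121.

121 — the smallest possible combined total.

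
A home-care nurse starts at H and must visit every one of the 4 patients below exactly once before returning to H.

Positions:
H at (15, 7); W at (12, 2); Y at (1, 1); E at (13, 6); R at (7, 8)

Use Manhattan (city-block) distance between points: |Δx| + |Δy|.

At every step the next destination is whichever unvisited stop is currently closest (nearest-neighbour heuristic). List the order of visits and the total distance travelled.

Nearest-neighbour total = 52; route H → E → W → R → Y → H.

At H the remaining stops are E 3, W 8, R 9, Y 20; go to E.
At E the remaining stops are W 5, R 8, Y 17; go to W.
At W the remaining stops are R 11, Y 12; go to R.
At R the remaining stops are Y 13; go to Y.
Return Y→H: 20.
Total = 3 + 5 + 11 + 13 + 20 = 52.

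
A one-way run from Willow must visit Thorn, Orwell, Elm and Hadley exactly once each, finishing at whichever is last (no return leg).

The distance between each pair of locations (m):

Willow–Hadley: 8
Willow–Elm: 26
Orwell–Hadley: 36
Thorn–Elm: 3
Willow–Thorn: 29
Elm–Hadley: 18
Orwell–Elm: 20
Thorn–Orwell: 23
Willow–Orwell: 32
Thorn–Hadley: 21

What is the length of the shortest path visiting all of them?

There are 4! = 24 possible orderings.
Willow → Thorn → Orwell → Elm → Hadley: 29+23+20+18 = 90
Willow → Thorn → Orwell → Hadley → Elm: 29+23+36+18 = 106
Willow → Thorn → Elm → Orwell → Hadley: 29+3+20+36 = 88
Willow → Thorn → Elm → Hadley → Orwell: 29+3+18+36 = 86
Willow → Thorn → Hadley → Orwell → Elm: 29+21+36+20 = 106
Willow → Thorn → Hadley → Elm → Orwell: 29+21+18+20 = 88
Willow → Orwell → Thorn → Elm → Hadley: 32+23+3+18 = 76
Willow → Orwell → Thorn → Hadley → Elm: 32+23+21+18 = 94
Willow → Orwell → Elm → Thorn → Hadley: 32+20+3+21 = 76
Willow → Orwell → Elm → Hadley → Thorn: 32+20+18+21 = 91
Willow → Orwell → Hadley → Thorn → Elm: 32+36+21+3 = 92
Willow → Orwell → Hadley → Elm → Thorn: 32+36+18+3 = 89
Willow → Elm → Thorn → Orwell → Hadley: 26+3+23+36 = 88
Willow → Elm → Thorn → Hadley → Orwell: 26+3+21+36 = 86
… (10 more)
Willow → Hadley → Thorn → Elm → Orwell: 8+21+3+20 = 52  ← best
The minimum is 52.
One shortest path: Willow → Hadley → Thorn → Elm → Orwell.

Minimum one-way distance = 52 m.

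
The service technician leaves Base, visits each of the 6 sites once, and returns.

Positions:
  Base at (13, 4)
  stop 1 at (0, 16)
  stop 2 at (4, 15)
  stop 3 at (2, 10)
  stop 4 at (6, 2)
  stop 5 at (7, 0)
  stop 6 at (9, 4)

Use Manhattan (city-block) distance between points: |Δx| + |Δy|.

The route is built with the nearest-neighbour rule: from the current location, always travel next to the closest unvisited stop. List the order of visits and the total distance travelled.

At Base the remaining stops are stop 6 4, stop 4 9, stop 5 10, stop 3 17, stop 2 20, stop 1 25; go to stop 6.
At stop 6 the remaining stops are stop 4 5, stop 5 6, stop 3 13, stop 2 16, stop 1 21; go to stop 4.
At stop 4 the remaining stops are stop 5 3, stop 3 12, stop 2 15, stop 1 20; go to stop 5.
At stop 5 the remaining stops are stop 3 15, stop 2 18, stop 1 23; go to stop 3.
At stop 3 the remaining stops are stop 2 7, stop 1 8; go to stop 2.
At stop 2 the remaining stops are stop 1 5; go to stop 1.
Return stop 1→Base: 25.
Total = 4 + 5 + 3 + 15 + 7 + 5 + 25 = 64.

Nearest-neighbour total = 64; route Base → stop 6 → stop 4 → stop 5 → stop 3 → stop 2 → stop 1 → Base.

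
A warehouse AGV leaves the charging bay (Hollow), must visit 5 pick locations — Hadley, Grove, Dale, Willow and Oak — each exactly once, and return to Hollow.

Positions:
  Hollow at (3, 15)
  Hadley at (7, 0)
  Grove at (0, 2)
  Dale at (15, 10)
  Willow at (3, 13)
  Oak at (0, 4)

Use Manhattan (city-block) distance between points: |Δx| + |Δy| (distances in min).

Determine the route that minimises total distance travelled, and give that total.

Hollow → Hadley → Grove → Dale → Willow → Oak → Hollow: 19+9+23+15+12+14 = 92
Hollow → Hadley → Grove → Dale → Oak → Willow → Hollow: 19+9+23+21+12+2 = 86
Hollow → Hadley → Grove → Willow → Dale → Oak → Hollow: 19+9+14+15+21+14 = 92
Hollow → Hadley → Grove → Willow → Oak → Dale → Hollow: 19+9+14+12+21+17 = 92
Hollow → Hadley → Grove → Oak → Dale → Willow → Hollow: 19+9+2+21+15+2 = 68
Hollow → Hadley → Grove → Oak → Willow → Dale → Hollow: 19+9+2+12+15+17 = 74
Hollow → Hadley → Dale → Grove → Willow → Oak → Hollow: 19+18+23+14+12+14 = 100
Hollow → Hadley → Dale → Grove → Oak → Willow → Hollow: 19+18+23+2+12+2 = 76
Hollow → Hadley → Dale → Willow → Grove → Oak → Hollow: 19+18+15+14+2+14 = 82
Hollow → Hadley → Dale → Willow → Oak → Grove → Hollow: 19+18+15+12+2+16 = 82
Hollow → Hadley → Dale → Oak → Grove → Willow → Hollow: 19+18+21+2+14+2 = 76
Hollow → Hadley → Dale → Oak → Willow → Grove → Hollow: 19+18+21+12+14+16 = 100
Hollow → Hadley → Willow → Grove → Dale → Oak → Hollow: 19+17+14+23+21+14 = 108
Hollow → Hadley → Willow → Grove → Oak → Dale → Hollow: 19+17+14+2+21+17 = 90
… (46 more)
Hollow → Dale → Hadley → Grove → Oak → Willow → Hollow: 17+18+9+2+12+2 = 60  ← best
The minimum is 60.
One optimal route: Hollow → Dale → Hadley → Grove → Oak → Willow → Hollow (or its reverse).

Shortest round trip = 60 min.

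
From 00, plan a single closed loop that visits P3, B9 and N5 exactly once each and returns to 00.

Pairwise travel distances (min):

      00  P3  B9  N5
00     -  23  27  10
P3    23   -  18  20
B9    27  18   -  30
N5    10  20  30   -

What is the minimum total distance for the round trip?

75 min — the shortest possible round trip.

With 3 stops there are 3!/2 = 3 distinct round trips (a route and its reverse cost the same).
00 - P3 - B9 - N5 - 00: 23+18+30+10 = 81
00 - P3 - N5 - B9 - 00: 23+20+30+27 = 100
00 - B9 - P3 - N5 - 00: 27+18+20+10 = 75
The minimum is 75.
One optimal route: 00 → B9 → P3 → N5 → 00 (or its reverse).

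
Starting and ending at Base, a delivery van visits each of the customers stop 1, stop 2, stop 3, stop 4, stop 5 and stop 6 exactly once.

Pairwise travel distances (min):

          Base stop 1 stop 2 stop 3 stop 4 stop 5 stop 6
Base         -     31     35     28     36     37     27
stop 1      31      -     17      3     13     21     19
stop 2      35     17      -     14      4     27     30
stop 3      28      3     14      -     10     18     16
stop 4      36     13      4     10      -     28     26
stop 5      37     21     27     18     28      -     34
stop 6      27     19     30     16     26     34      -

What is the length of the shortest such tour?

Shortest round trip = 127 min.

Base → stop 1 → stop 2 → stop 3 → stop 4 → stop 5 → stop 6 → Base: 31+17+14+10+28+34+27 = 161
Base → stop 1 → stop 2 → stop 3 → stop 4 → stop 6 → stop 5 → Base: 31+17+14+10+26+34+37 = 169
Base → stop 1 → stop 2 → stop 3 → stop 5 → stop 4 → stop 6 → Base: 31+17+14+18+28+26+27 = 161
Base → stop 1 → stop 2 → stop 3 → stop 5 → stop 6 → stop 4 → Base: 31+17+14+18+34+26+36 = 176
Base → stop 1 → stop 2 → stop 3 → stop 6 → stop 4 → stop 5 → Base: 31+17+14+16+26+28+37 = 169
Base → stop 1 → stop 2 → stop 3 → stop 6 → stop 5 → stop 4 → Base: 31+17+14+16+34+28+36 = 176
Base → stop 1 → stop 2 → stop 4 → stop 3 → stop 5 → stop 6 → Base: 31+17+4+10+18+34+27 = 141
Base → stop 1 → stop 2 → stop 4 → stop 3 → stop 6 → stop 5 → Base: 31+17+4+10+16+34+37 = 149
… (352 more)
Base → stop 5 → stop 2 → stop 4 → stop 1 → stop 3 → stop 6 → Base: 37+27+4+13+3+16+27 = 127  ← best
The minimum is 127.
One optimal route: Base → stop 5 → stop 2 → stop 4 → stop 1 → stop 3 → stop 6 → Base (or its reverse).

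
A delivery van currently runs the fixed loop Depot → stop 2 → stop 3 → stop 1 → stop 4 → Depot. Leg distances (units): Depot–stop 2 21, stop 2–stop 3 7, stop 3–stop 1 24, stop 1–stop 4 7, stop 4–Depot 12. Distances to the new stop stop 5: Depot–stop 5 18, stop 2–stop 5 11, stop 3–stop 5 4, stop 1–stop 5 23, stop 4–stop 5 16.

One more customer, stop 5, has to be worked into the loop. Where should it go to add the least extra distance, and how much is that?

Insertion cost between consecutive stops i–j is d(i,stop 5) + d(stop 5,j) − d(i,j):
  between Depot and stop 2: 18 + 11 − 21 = 8
  between stop 2 and stop 3: 11 + 4 − 7 = 8
  between stop 3 and stop 1: 4 + 23 − 24 = 3
  between stop 1 and stop 4: 23 + 16 − 7 = 32
  between stop 4 and Depot: 16 + 18 − 12 = 22
Cheapest insertion is between stop 3 and stop 1, adding 3.
New total = 71 + 3 = 74.

Adding 3 by placing stop 5 on the stop 3–stop 1 leg.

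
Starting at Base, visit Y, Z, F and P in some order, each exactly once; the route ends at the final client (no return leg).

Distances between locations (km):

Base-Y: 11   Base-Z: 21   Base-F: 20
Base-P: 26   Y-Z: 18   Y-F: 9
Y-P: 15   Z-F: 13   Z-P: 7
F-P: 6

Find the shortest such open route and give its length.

Minimum one-way distance = 33 km.

There are 4! = 24 possible orderings.
Base - Y - Z - F - P: 11+18+13+6 = 48
Base - Y - Z - P - F: 11+18+7+6 = 42
Base - Y - F - Z - P: 11+9+13+7 = 40
Base - Y - F - P - Z: 11+9+6+7 = 33
Base - Y - P - Z - F: 11+15+7+13 = 46
Base - Y - P - F - Z: 11+15+6+13 = 45
Base - Z - Y - F - P: 21+18+9+6 = 54
Base - Z - Y - P - F: 21+18+15+6 = 60
Base - Z - F - Y - P: 21+13+9+15 = 58
Base - Z - F - P - Y: 21+13+6+15 = 55
Base - Z - P - Y - F: 21+7+15+9 = 52
Base - Z - P - F - Y: 21+7+6+9 = 43
Base - F - Y - Z - P: 20+9+18+7 = 54
Base - F - Y - P - Z: 20+9+15+7 = 51
… (10 more)
The minimum is 33.
One shortest path: Base → Y → F → P → Z.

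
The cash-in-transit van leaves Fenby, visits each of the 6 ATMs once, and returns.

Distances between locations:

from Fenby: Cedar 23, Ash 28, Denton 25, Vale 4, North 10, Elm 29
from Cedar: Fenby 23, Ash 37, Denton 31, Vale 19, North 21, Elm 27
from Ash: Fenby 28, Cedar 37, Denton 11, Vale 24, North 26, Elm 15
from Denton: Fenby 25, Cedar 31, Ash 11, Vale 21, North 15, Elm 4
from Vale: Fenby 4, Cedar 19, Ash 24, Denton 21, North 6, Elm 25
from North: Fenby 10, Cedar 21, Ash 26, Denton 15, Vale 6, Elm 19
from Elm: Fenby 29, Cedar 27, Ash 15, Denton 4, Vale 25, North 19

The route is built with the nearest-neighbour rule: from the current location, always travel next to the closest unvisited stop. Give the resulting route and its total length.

Fenby → [Vale:4 / North:10 / Cedar:23 / Denton:25 / Ash:28 / Elm:29] → Vale (4)
Vale → [North:6 / Cedar:19 / Denton:21 / Ash:24 / Elm:25] → North (6)
North → [Denton:15 / Elm:19 / Cedar:21 / Ash:26] → Denton (15)
Denton → [Elm:4 / Ash:11 / Cedar:31] → Elm (4)
Elm → [Ash:15 / Cedar:27] → Ash (15)
Ash → [Cedar:37] → Cedar (37)
Return Cedar→Fenby: 23.
Total = 4 + 6 + 15 + 4 + 15 + 37 + 23 = 104.

Total distance 104 via the nearest-neighbour route Fenby → Vale → North → Denton → Elm → Ash → Cedar → Fenby.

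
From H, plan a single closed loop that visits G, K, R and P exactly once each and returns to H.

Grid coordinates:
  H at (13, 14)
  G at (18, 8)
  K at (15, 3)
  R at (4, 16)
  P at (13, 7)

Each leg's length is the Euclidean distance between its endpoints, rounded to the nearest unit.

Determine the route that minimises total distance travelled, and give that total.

Shortest round trip = 40.

With 4 stops there are 4!/2 = 12 distinct round trips (a route and its reverse cost the same).
H-G-K-R-P-H: 8+6+17+13+7 = 51
H-G-K-P-R-H: 8+6+4+13+9 = 40
H-G-R-K-P-H: 8+16+17+4+7 = 52
H-G-R-P-K-H: 8+16+13+4+11 = 52
H-G-P-K-R-H: 8+5+4+17+9 = 43
H-G-P-R-K-H: 8+5+13+17+11 = 54
H-K-G-R-P-H: 11+6+16+13+7 = 53
H-K-G-P-R-H: 11+6+5+13+9 = 44
H-K-R-G-P-H: 11+17+16+5+7 = 56
H-K-P-G-R-H: 11+4+5+16+9 = 45
H-R-G-K-P-H: 9+16+6+4+7 = 42
H-R-K-G-P-H: 9+17+6+5+7 = 44
The minimum is 40.
One optimal route: H → G → K → P → R → H (or its reverse).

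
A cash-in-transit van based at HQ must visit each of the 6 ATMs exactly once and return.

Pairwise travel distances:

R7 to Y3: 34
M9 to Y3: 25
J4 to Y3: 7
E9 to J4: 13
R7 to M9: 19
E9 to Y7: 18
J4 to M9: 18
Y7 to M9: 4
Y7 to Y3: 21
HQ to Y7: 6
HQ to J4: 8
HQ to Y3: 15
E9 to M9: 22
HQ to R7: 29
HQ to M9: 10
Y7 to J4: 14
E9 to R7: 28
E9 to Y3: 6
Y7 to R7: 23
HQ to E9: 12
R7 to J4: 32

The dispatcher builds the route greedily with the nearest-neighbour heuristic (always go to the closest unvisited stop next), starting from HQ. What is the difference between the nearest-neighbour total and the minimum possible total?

From HQ: Y7=6, J4=8, M9=10, E9=12, Y3=15, R7=29 → choose Y7 (6).
From Y7: M9=4, J4=14, E9=18, Y3=21, R7=23 → choose M9 (4).
From M9: J4=18, R7=19, E9=22, Y3=25 → choose J4 (18).
From J4: Y3=7, E9=13, R7=32 → choose Y3 (7).
From Y3: E9=6, R7=34 → choose E9 (6).
From E9: R7=28 → choose R7 (28).
NN route HQ → Y7 → M9 → J4 → Y3 → E9 → R7 → HQ costs 98.
Optimal: HQ → Y7 → M9 → R7 → E9 → Y3 → J4 → HQ costs 78 (by enumerating all 360 distinct tours).
Excess = 98 − 78 = 20.

Excess over optimum: 20.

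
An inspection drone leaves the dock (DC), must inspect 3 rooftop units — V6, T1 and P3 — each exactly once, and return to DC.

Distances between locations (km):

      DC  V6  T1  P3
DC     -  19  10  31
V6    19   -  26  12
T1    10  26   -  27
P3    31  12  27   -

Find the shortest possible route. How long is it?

68 km — the shortest possible round trip.

DC → V6 → T1 → P3 → DC: 19+26+27+31 = 103
DC → V6 → P3 → T1 → DC: 19+12+27+10 = 68
DC → T1 → V6 → P3 → DC: 10+26+12+31 = 79
The minimum is 68.
One optimal route: DC → V6 → P3 → T1 → DC (or its reverse).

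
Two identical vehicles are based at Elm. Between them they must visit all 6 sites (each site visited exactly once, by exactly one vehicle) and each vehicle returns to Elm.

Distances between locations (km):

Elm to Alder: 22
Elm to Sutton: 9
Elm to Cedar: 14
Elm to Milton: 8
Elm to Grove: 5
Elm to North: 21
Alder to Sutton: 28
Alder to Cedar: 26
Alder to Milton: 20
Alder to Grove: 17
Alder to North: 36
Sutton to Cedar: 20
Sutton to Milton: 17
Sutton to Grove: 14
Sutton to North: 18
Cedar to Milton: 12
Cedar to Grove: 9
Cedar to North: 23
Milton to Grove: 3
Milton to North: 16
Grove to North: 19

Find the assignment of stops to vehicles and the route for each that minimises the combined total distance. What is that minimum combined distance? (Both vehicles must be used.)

There are 2^5 − 1 = 31 ways to divide the 6 stops into two non-empty groups. For each, the best each vehicle can do is its own shortest tour through its group:
  {Alder} + {Sutton, Cedar, Milton, Grove, North}: 44 + 69 = 113
  {Sutton} + {Alder, Cedar, Milton, Grove, North}: 18 + 95 = 113
  {Alder, Sutton} + {Cedar, Milton, Grove, North}: 59 + 61 = 120
  {Cedar} + {Alder, Sutton, Milton, Grove, North}: 28 + 85 = 113
  {Alder, Cedar} + {Sutton, Milton, Grove, North}: 62 + 51 = 113
  {Sutton, Cedar} + {Alder, Milton, Grove, North}: 43 + 79 = 122
  … (31 splits in total)
Best: vehicle 1 Elm → Alder → Elm = 44; vehicle 2 Elm → Sutton → North → Milton → Cedar → Grove → Elm = 69; combined 113.

113 km — the smallest possible combined total.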